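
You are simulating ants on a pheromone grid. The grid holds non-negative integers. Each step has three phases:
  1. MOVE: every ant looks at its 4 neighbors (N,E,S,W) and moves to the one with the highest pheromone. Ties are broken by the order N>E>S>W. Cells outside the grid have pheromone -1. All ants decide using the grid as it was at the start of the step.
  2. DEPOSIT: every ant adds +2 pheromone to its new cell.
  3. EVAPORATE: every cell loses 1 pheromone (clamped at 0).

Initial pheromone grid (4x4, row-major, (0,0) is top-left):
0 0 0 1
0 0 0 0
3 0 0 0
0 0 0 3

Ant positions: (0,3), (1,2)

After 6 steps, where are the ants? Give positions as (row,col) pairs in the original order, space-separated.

Step 1: ant0:(0,3)->S->(1,3) | ant1:(1,2)->N->(0,2)
  grid max=2 at (2,0)
Step 2: ant0:(1,3)->N->(0,3) | ant1:(0,2)->E->(0,3)
  grid max=3 at (0,3)
Step 3: ant0:(0,3)->S->(1,3) | ant1:(0,3)->S->(1,3)
  grid max=3 at (1,3)
Step 4: ant0:(1,3)->N->(0,3) | ant1:(1,3)->N->(0,3)
  grid max=5 at (0,3)
Step 5: ant0:(0,3)->S->(1,3) | ant1:(0,3)->S->(1,3)
  grid max=5 at (1,3)
Step 6: ant0:(1,3)->N->(0,3) | ant1:(1,3)->N->(0,3)
  grid max=7 at (0,3)

(0,3) (0,3)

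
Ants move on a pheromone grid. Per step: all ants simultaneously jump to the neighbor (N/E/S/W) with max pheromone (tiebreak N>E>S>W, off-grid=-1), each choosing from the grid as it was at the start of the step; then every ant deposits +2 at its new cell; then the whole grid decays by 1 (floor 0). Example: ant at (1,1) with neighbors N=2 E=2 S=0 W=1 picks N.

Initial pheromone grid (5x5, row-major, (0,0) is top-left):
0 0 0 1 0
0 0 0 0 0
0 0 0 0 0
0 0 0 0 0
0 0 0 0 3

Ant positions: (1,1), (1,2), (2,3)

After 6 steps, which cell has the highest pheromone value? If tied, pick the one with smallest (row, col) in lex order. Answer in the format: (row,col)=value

Answer: (0,1)=10

Derivation:
Step 1: ant0:(1,1)->N->(0,1) | ant1:(1,2)->N->(0,2) | ant2:(2,3)->N->(1,3)
  grid max=2 at (4,4)
Step 2: ant0:(0,1)->E->(0,2) | ant1:(0,2)->W->(0,1) | ant2:(1,3)->N->(0,3)
  grid max=2 at (0,1)
Step 3: ant0:(0,2)->W->(0,1) | ant1:(0,1)->E->(0,2) | ant2:(0,3)->W->(0,2)
  grid max=5 at (0,2)
Step 4: ant0:(0,1)->E->(0,2) | ant1:(0,2)->W->(0,1) | ant2:(0,2)->W->(0,1)
  grid max=6 at (0,1)
Step 5: ant0:(0,2)->W->(0,1) | ant1:(0,1)->E->(0,2) | ant2:(0,1)->E->(0,2)
  grid max=9 at (0,2)
Step 6: ant0:(0,1)->E->(0,2) | ant1:(0,2)->W->(0,1) | ant2:(0,2)->W->(0,1)
  grid max=10 at (0,1)
Final grid:
  0 10 10 0 0
  0 0 0 0 0
  0 0 0 0 0
  0 0 0 0 0
  0 0 0 0 0
Max pheromone 10 at (0,1)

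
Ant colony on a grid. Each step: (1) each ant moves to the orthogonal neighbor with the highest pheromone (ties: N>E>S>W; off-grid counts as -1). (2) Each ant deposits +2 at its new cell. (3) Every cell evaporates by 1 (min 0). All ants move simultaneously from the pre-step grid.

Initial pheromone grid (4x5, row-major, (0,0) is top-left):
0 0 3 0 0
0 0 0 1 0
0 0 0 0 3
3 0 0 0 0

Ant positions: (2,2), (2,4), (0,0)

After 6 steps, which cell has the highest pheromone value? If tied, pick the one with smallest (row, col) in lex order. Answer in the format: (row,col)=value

Step 1: ant0:(2,2)->N->(1,2) | ant1:(2,4)->N->(1,4) | ant2:(0,0)->E->(0,1)
  grid max=2 at (0,2)
Step 2: ant0:(1,2)->N->(0,2) | ant1:(1,4)->S->(2,4) | ant2:(0,1)->E->(0,2)
  grid max=5 at (0,2)
Step 3: ant0:(0,2)->E->(0,3) | ant1:(2,4)->N->(1,4) | ant2:(0,2)->E->(0,3)
  grid max=4 at (0,2)
Step 4: ant0:(0,3)->W->(0,2) | ant1:(1,4)->S->(2,4) | ant2:(0,3)->W->(0,2)
  grid max=7 at (0,2)
Step 5: ant0:(0,2)->E->(0,3) | ant1:(2,4)->N->(1,4) | ant2:(0,2)->E->(0,3)
  grid max=6 at (0,2)
Step 6: ant0:(0,3)->W->(0,2) | ant1:(1,4)->S->(2,4) | ant2:(0,3)->W->(0,2)
  grid max=9 at (0,2)
Final grid:
  0 0 9 4 0
  0 0 0 0 0
  0 0 0 0 3
  0 0 0 0 0
Max pheromone 9 at (0,2)

Answer: (0,2)=9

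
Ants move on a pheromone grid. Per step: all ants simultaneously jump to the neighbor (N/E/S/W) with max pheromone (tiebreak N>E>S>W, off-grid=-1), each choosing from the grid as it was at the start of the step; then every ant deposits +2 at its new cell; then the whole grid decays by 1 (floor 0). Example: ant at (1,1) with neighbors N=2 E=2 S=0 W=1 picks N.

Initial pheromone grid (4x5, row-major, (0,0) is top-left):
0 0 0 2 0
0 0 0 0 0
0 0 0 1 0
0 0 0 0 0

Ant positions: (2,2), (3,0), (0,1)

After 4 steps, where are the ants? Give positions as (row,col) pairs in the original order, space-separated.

Step 1: ant0:(2,2)->E->(2,3) | ant1:(3,0)->N->(2,0) | ant2:(0,1)->E->(0,2)
  grid max=2 at (2,3)
Step 2: ant0:(2,3)->N->(1,3) | ant1:(2,0)->N->(1,0) | ant2:(0,2)->E->(0,3)
  grid max=2 at (0,3)
Step 3: ant0:(1,3)->N->(0,3) | ant1:(1,0)->N->(0,0) | ant2:(0,3)->S->(1,3)
  grid max=3 at (0,3)
Step 4: ant0:(0,3)->S->(1,3) | ant1:(0,0)->E->(0,1) | ant2:(1,3)->N->(0,3)
  grid max=4 at (0,3)

(1,3) (0,1) (0,3)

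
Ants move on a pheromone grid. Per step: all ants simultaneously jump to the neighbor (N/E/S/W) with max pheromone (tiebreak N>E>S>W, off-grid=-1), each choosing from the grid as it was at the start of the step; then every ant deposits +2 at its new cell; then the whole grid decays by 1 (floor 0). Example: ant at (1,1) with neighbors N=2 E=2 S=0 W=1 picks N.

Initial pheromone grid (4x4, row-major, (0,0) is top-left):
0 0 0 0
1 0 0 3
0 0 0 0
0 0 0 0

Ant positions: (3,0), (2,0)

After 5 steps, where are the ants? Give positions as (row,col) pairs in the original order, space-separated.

Step 1: ant0:(3,0)->N->(2,0) | ant1:(2,0)->N->(1,0)
  grid max=2 at (1,0)
Step 2: ant0:(2,0)->N->(1,0) | ant1:(1,0)->S->(2,0)
  grid max=3 at (1,0)
Step 3: ant0:(1,0)->S->(2,0) | ant1:(2,0)->N->(1,0)
  grid max=4 at (1,0)
Step 4: ant0:(2,0)->N->(1,0) | ant1:(1,0)->S->(2,0)
  grid max=5 at (1,0)
Step 5: ant0:(1,0)->S->(2,0) | ant1:(2,0)->N->(1,0)
  grid max=6 at (1,0)

(2,0) (1,0)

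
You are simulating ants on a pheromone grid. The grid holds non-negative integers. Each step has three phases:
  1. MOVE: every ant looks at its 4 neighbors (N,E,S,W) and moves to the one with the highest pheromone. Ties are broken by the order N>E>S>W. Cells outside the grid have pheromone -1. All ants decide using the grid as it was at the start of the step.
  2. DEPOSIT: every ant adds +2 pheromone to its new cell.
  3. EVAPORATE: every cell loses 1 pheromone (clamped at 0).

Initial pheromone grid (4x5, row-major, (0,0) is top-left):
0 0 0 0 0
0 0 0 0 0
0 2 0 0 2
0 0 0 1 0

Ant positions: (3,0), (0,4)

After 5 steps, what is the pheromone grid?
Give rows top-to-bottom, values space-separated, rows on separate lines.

After step 1: ants at (2,0),(1,4)
  0 0 0 0 0
  0 0 0 0 1
  1 1 0 0 1
  0 0 0 0 0
After step 2: ants at (2,1),(2,4)
  0 0 0 0 0
  0 0 0 0 0
  0 2 0 0 2
  0 0 0 0 0
After step 3: ants at (1,1),(1,4)
  0 0 0 0 0
  0 1 0 0 1
  0 1 0 0 1
  0 0 0 0 0
After step 4: ants at (2,1),(2,4)
  0 0 0 0 0
  0 0 0 0 0
  0 2 0 0 2
  0 0 0 0 0
After step 5: ants at (1,1),(1,4)
  0 0 0 0 0
  0 1 0 0 1
  0 1 0 0 1
  0 0 0 0 0

0 0 0 0 0
0 1 0 0 1
0 1 0 0 1
0 0 0 0 0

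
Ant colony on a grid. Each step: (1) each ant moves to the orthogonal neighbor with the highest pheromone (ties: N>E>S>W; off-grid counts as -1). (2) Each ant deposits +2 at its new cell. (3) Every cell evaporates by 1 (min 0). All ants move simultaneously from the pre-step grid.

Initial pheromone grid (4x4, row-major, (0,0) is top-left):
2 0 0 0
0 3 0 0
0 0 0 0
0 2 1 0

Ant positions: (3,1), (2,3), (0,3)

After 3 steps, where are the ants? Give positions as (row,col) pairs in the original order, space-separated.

Step 1: ant0:(3,1)->E->(3,2) | ant1:(2,3)->N->(1,3) | ant2:(0,3)->S->(1,3)
  grid max=3 at (1,3)
Step 2: ant0:(3,2)->W->(3,1) | ant1:(1,3)->N->(0,3) | ant2:(1,3)->N->(0,3)
  grid max=3 at (0,3)
Step 3: ant0:(3,1)->E->(3,2) | ant1:(0,3)->S->(1,3) | ant2:(0,3)->S->(1,3)
  grid max=5 at (1,3)

(3,2) (1,3) (1,3)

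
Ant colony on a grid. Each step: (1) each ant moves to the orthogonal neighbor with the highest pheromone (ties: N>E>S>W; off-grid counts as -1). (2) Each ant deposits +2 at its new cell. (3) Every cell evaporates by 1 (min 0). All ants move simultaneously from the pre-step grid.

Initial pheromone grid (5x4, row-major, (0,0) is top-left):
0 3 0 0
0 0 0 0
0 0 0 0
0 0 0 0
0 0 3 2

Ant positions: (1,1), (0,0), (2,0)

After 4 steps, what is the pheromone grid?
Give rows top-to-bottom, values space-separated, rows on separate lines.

After step 1: ants at (0,1),(0,1),(1,0)
  0 6 0 0
  1 0 0 0
  0 0 0 0
  0 0 0 0
  0 0 2 1
After step 2: ants at (0,2),(0,2),(0,0)
  1 5 3 0
  0 0 0 0
  0 0 0 0
  0 0 0 0
  0 0 1 0
After step 3: ants at (0,1),(0,1),(0,1)
  0 10 2 0
  0 0 0 0
  0 0 0 0
  0 0 0 0
  0 0 0 0
After step 4: ants at (0,2),(0,2),(0,2)
  0 9 7 0
  0 0 0 0
  0 0 0 0
  0 0 0 0
  0 0 0 0

0 9 7 0
0 0 0 0
0 0 0 0
0 0 0 0
0 0 0 0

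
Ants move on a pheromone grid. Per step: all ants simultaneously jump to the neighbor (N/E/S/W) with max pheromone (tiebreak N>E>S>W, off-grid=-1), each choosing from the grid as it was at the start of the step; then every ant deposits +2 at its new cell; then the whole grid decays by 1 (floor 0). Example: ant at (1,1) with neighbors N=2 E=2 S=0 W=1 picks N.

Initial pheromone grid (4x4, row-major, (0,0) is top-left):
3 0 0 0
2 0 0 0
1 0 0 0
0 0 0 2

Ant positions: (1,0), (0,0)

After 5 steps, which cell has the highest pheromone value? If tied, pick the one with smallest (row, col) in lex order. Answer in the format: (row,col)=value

Step 1: ant0:(1,0)->N->(0,0) | ant1:(0,0)->S->(1,0)
  grid max=4 at (0,0)
Step 2: ant0:(0,0)->S->(1,0) | ant1:(1,0)->N->(0,0)
  grid max=5 at (0,0)
Step 3: ant0:(1,0)->N->(0,0) | ant1:(0,0)->S->(1,0)
  grid max=6 at (0,0)
Step 4: ant0:(0,0)->S->(1,0) | ant1:(1,0)->N->(0,0)
  grid max=7 at (0,0)
Step 5: ant0:(1,0)->N->(0,0) | ant1:(0,0)->S->(1,0)
  grid max=8 at (0,0)
Final grid:
  8 0 0 0
  7 0 0 0
  0 0 0 0
  0 0 0 0
Max pheromone 8 at (0,0)

Answer: (0,0)=8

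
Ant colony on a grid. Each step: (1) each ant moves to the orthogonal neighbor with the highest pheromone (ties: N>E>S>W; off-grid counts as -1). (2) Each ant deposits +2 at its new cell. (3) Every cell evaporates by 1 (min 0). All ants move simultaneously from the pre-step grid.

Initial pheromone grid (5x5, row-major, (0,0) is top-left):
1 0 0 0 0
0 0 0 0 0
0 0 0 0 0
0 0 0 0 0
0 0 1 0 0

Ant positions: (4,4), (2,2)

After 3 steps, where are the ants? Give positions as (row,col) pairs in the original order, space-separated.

Step 1: ant0:(4,4)->N->(3,4) | ant1:(2,2)->N->(1,2)
  grid max=1 at (1,2)
Step 2: ant0:(3,4)->N->(2,4) | ant1:(1,2)->N->(0,2)
  grid max=1 at (0,2)
Step 3: ant0:(2,4)->N->(1,4) | ant1:(0,2)->E->(0,3)
  grid max=1 at (0,3)

(1,4) (0,3)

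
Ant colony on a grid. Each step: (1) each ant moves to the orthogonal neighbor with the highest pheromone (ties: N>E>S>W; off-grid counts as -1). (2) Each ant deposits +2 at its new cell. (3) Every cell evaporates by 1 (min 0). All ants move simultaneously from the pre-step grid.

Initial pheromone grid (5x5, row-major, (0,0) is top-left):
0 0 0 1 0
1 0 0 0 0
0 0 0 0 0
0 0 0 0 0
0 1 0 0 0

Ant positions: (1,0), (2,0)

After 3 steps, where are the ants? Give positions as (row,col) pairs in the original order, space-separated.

Step 1: ant0:(1,0)->N->(0,0) | ant1:(2,0)->N->(1,0)
  grid max=2 at (1,0)
Step 2: ant0:(0,0)->S->(1,0) | ant1:(1,0)->N->(0,0)
  grid max=3 at (1,0)
Step 3: ant0:(1,0)->N->(0,0) | ant1:(0,0)->S->(1,0)
  grid max=4 at (1,0)

(0,0) (1,0)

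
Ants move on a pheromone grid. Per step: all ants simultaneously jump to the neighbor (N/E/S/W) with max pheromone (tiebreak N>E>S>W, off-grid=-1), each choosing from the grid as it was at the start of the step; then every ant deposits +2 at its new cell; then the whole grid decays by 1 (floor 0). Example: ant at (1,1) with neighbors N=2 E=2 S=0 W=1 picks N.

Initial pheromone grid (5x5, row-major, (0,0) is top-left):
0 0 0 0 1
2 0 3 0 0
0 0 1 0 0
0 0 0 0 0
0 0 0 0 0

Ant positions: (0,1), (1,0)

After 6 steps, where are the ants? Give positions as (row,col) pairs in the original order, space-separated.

Step 1: ant0:(0,1)->E->(0,2) | ant1:(1,0)->N->(0,0)
  grid max=2 at (1,2)
Step 2: ant0:(0,2)->S->(1,2) | ant1:(0,0)->S->(1,0)
  grid max=3 at (1,2)
Step 3: ant0:(1,2)->N->(0,2) | ant1:(1,0)->N->(0,0)
  grid max=2 at (1,2)
Step 4: ant0:(0,2)->S->(1,2) | ant1:(0,0)->S->(1,0)
  grid max=3 at (1,2)
Step 5: ant0:(1,2)->N->(0,2) | ant1:(1,0)->N->(0,0)
  grid max=2 at (1,2)
Step 6: ant0:(0,2)->S->(1,2) | ant1:(0,0)->S->(1,0)
  grid max=3 at (1,2)

(1,2) (1,0)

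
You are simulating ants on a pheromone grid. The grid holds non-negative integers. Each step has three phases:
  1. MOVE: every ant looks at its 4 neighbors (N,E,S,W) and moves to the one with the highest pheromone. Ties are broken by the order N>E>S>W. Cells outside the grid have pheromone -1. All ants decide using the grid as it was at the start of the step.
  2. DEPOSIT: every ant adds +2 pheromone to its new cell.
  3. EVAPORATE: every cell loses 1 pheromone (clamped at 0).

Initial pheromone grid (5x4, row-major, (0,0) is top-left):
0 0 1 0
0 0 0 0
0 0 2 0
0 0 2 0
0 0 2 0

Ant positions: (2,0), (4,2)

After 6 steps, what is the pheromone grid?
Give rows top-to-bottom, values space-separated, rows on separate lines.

After step 1: ants at (1,0),(3,2)
  0 0 0 0
  1 0 0 0
  0 0 1 0
  0 0 3 0
  0 0 1 0
After step 2: ants at (0,0),(2,2)
  1 0 0 0
  0 0 0 0
  0 0 2 0
  0 0 2 0
  0 0 0 0
After step 3: ants at (0,1),(3,2)
  0 1 0 0
  0 0 0 0
  0 0 1 0
  0 0 3 0
  0 0 0 0
After step 4: ants at (0,2),(2,2)
  0 0 1 0
  0 0 0 0
  0 0 2 0
  0 0 2 0
  0 0 0 0
After step 5: ants at (0,3),(3,2)
  0 0 0 1
  0 0 0 0
  0 0 1 0
  0 0 3 0
  0 0 0 0
After step 6: ants at (1,3),(2,2)
  0 0 0 0
  0 0 0 1
  0 0 2 0
  0 0 2 0
  0 0 0 0

0 0 0 0
0 0 0 1
0 0 2 0
0 0 2 0
0 0 0 0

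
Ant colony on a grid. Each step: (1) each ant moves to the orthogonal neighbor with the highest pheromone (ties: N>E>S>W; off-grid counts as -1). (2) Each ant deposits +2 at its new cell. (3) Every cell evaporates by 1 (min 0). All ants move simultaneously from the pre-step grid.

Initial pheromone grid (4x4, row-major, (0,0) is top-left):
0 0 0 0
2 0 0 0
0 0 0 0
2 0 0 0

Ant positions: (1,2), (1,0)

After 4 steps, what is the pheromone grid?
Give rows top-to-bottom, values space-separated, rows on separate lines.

After step 1: ants at (0,2),(0,0)
  1 0 1 0
  1 0 0 0
  0 0 0 0
  1 0 0 0
After step 2: ants at (0,3),(1,0)
  0 0 0 1
  2 0 0 0
  0 0 0 0
  0 0 0 0
After step 3: ants at (1,3),(0,0)
  1 0 0 0
  1 0 0 1
  0 0 0 0
  0 0 0 0
After step 4: ants at (0,3),(1,0)
  0 0 0 1
  2 0 0 0
  0 0 0 0
  0 0 0 0

0 0 0 1
2 0 0 0
0 0 0 0
0 0 0 0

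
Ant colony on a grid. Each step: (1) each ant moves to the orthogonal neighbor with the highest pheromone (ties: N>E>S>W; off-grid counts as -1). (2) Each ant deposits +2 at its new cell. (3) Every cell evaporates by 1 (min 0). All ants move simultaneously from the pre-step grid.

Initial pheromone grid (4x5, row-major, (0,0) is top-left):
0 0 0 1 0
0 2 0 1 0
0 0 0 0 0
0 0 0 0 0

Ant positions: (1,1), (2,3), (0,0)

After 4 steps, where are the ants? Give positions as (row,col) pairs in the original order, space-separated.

Step 1: ant0:(1,1)->N->(0,1) | ant1:(2,3)->N->(1,3) | ant2:(0,0)->E->(0,1)
  grid max=3 at (0,1)
Step 2: ant0:(0,1)->S->(1,1) | ant1:(1,3)->N->(0,3) | ant2:(0,1)->S->(1,1)
  grid max=4 at (1,1)
Step 3: ant0:(1,1)->N->(0,1) | ant1:(0,3)->S->(1,3) | ant2:(1,1)->N->(0,1)
  grid max=5 at (0,1)
Step 4: ant0:(0,1)->S->(1,1) | ant1:(1,3)->N->(0,3) | ant2:(0,1)->S->(1,1)
  grid max=6 at (1,1)

(1,1) (0,3) (1,1)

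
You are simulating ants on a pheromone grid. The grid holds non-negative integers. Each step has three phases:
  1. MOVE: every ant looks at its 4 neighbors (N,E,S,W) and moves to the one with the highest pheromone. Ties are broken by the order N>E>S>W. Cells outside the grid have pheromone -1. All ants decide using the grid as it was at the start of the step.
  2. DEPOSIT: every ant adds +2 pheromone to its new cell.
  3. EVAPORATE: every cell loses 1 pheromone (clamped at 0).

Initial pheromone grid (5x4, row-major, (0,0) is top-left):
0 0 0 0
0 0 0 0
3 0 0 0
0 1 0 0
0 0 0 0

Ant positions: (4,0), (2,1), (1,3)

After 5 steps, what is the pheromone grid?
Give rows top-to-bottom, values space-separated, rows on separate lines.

After step 1: ants at (3,0),(2,0),(0,3)
  0 0 0 1
  0 0 0 0
  4 0 0 0
  1 0 0 0
  0 0 0 0
After step 2: ants at (2,0),(3,0),(1,3)
  0 0 0 0
  0 0 0 1
  5 0 0 0
  2 0 0 0
  0 0 0 0
After step 3: ants at (3,0),(2,0),(0,3)
  0 0 0 1
  0 0 0 0
  6 0 0 0
  3 0 0 0
  0 0 0 0
After step 4: ants at (2,0),(3,0),(1,3)
  0 0 0 0
  0 0 0 1
  7 0 0 0
  4 0 0 0
  0 0 0 0
After step 5: ants at (3,0),(2,0),(0,3)
  0 0 0 1
  0 0 0 0
  8 0 0 0
  5 0 0 0
  0 0 0 0

0 0 0 1
0 0 0 0
8 0 0 0
5 0 0 0
0 0 0 0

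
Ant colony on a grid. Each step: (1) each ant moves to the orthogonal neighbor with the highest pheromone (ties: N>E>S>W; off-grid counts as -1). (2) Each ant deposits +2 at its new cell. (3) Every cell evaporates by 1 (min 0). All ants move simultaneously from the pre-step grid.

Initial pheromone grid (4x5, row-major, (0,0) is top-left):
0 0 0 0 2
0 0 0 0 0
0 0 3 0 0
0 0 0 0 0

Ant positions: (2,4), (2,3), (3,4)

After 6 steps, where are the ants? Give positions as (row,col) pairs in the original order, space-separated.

Step 1: ant0:(2,4)->N->(1,4) | ant1:(2,3)->W->(2,2) | ant2:(3,4)->N->(2,4)
  grid max=4 at (2,2)
Step 2: ant0:(1,4)->N->(0,4) | ant1:(2,2)->N->(1,2) | ant2:(2,4)->N->(1,4)
  grid max=3 at (2,2)
Step 3: ant0:(0,4)->S->(1,4) | ant1:(1,2)->S->(2,2) | ant2:(1,4)->N->(0,4)
  grid max=4 at (2,2)
Step 4: ant0:(1,4)->N->(0,4) | ant1:(2,2)->N->(1,2) | ant2:(0,4)->S->(1,4)
  grid max=4 at (0,4)
Step 5: ant0:(0,4)->S->(1,4) | ant1:(1,2)->S->(2,2) | ant2:(1,4)->N->(0,4)
  grid max=5 at (0,4)
Step 6: ant0:(1,4)->N->(0,4) | ant1:(2,2)->N->(1,2) | ant2:(0,4)->S->(1,4)
  grid max=6 at (0,4)

(0,4) (1,2) (1,4)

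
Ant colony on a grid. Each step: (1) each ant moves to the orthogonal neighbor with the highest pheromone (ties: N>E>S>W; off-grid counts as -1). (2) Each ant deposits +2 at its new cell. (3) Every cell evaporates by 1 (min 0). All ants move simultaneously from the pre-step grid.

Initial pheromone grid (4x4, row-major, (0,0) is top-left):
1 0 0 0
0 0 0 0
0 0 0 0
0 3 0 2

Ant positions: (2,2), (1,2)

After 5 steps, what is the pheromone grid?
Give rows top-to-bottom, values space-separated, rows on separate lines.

After step 1: ants at (1,2),(0,2)
  0 0 1 0
  0 0 1 0
  0 0 0 0
  0 2 0 1
After step 2: ants at (0,2),(1,2)
  0 0 2 0
  0 0 2 0
  0 0 0 0
  0 1 0 0
After step 3: ants at (1,2),(0,2)
  0 0 3 0
  0 0 3 0
  0 0 0 0
  0 0 0 0
After step 4: ants at (0,2),(1,2)
  0 0 4 0
  0 0 4 0
  0 0 0 0
  0 0 0 0
After step 5: ants at (1,2),(0,2)
  0 0 5 0
  0 0 5 0
  0 0 0 0
  0 0 0 0

0 0 5 0
0 0 5 0
0 0 0 0
0 0 0 0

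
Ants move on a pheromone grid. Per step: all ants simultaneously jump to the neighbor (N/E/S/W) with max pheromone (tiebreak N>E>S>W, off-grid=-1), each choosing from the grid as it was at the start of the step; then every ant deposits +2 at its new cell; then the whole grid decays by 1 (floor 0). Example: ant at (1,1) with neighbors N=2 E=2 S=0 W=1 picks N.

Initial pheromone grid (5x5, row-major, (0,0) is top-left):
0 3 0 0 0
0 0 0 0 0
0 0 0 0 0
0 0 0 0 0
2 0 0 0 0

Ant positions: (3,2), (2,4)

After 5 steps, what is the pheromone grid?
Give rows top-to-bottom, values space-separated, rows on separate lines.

After step 1: ants at (2,2),(1,4)
  0 2 0 0 0
  0 0 0 0 1
  0 0 1 0 0
  0 0 0 0 0
  1 0 0 0 0
After step 2: ants at (1,2),(0,4)
  0 1 0 0 1
  0 0 1 0 0
  0 0 0 0 0
  0 0 0 0 0
  0 0 0 0 0
After step 3: ants at (0,2),(1,4)
  0 0 1 0 0
  0 0 0 0 1
  0 0 0 0 0
  0 0 0 0 0
  0 0 0 0 0
After step 4: ants at (0,3),(0,4)
  0 0 0 1 1
  0 0 0 0 0
  0 0 0 0 0
  0 0 0 0 0
  0 0 0 0 0
After step 5: ants at (0,4),(0,3)
  0 0 0 2 2
  0 0 0 0 0
  0 0 0 0 0
  0 0 0 0 0
  0 0 0 0 0

0 0 0 2 2
0 0 0 0 0
0 0 0 0 0
0 0 0 0 0
0 0 0 0 0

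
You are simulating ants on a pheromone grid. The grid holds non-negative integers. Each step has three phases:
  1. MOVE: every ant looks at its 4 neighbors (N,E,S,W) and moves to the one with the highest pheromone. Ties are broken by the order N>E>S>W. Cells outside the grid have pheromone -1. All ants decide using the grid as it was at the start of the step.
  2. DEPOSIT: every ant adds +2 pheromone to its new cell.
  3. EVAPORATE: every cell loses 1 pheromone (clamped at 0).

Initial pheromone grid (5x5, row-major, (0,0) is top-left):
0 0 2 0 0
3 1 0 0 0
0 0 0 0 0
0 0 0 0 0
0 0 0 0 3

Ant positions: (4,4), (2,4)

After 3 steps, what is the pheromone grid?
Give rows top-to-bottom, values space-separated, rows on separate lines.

After step 1: ants at (3,4),(1,4)
  0 0 1 0 0
  2 0 0 0 1
  0 0 0 0 0
  0 0 0 0 1
  0 0 0 0 2
After step 2: ants at (4,4),(0,4)
  0 0 0 0 1
  1 0 0 0 0
  0 0 0 0 0
  0 0 0 0 0
  0 0 0 0 3
After step 3: ants at (3,4),(1,4)
  0 0 0 0 0
  0 0 0 0 1
  0 0 0 0 0
  0 0 0 0 1
  0 0 0 0 2

0 0 0 0 0
0 0 0 0 1
0 0 0 0 0
0 0 0 0 1
0 0 0 0 2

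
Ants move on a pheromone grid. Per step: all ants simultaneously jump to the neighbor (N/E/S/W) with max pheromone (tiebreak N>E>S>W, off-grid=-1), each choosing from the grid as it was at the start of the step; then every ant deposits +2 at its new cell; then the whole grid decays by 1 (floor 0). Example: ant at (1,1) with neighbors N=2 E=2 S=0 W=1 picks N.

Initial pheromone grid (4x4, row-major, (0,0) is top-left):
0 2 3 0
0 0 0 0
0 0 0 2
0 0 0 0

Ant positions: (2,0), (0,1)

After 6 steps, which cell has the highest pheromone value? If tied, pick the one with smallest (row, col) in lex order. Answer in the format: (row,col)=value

Step 1: ant0:(2,0)->N->(1,0) | ant1:(0,1)->E->(0,2)
  grid max=4 at (0,2)
Step 2: ant0:(1,0)->N->(0,0) | ant1:(0,2)->W->(0,1)
  grid max=3 at (0,2)
Step 3: ant0:(0,0)->E->(0,1) | ant1:(0,1)->E->(0,2)
  grid max=4 at (0,2)
Step 4: ant0:(0,1)->E->(0,2) | ant1:(0,2)->W->(0,1)
  grid max=5 at (0,2)
Step 5: ant0:(0,2)->W->(0,1) | ant1:(0,1)->E->(0,2)
  grid max=6 at (0,2)
Step 6: ant0:(0,1)->E->(0,2) | ant1:(0,2)->W->(0,1)
  grid max=7 at (0,2)
Final grid:
  0 6 7 0
  0 0 0 0
  0 0 0 0
  0 0 0 0
Max pheromone 7 at (0,2)

Answer: (0,2)=7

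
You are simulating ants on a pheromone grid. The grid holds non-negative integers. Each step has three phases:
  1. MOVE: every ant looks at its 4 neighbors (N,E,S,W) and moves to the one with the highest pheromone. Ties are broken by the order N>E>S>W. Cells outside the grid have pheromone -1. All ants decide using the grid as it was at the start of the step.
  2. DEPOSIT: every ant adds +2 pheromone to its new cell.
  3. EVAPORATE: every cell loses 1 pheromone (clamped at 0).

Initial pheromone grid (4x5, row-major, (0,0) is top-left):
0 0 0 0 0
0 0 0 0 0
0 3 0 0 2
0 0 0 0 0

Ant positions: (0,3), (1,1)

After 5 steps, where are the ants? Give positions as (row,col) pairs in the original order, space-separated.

Step 1: ant0:(0,3)->E->(0,4) | ant1:(1,1)->S->(2,1)
  grid max=4 at (2,1)
Step 2: ant0:(0,4)->S->(1,4) | ant1:(2,1)->N->(1,1)
  grid max=3 at (2,1)
Step 3: ant0:(1,4)->N->(0,4) | ant1:(1,1)->S->(2,1)
  grid max=4 at (2,1)
Step 4: ant0:(0,4)->S->(1,4) | ant1:(2,1)->N->(1,1)
  grid max=3 at (2,1)
Step 5: ant0:(1,4)->N->(0,4) | ant1:(1,1)->S->(2,1)
  grid max=4 at (2,1)

(0,4) (2,1)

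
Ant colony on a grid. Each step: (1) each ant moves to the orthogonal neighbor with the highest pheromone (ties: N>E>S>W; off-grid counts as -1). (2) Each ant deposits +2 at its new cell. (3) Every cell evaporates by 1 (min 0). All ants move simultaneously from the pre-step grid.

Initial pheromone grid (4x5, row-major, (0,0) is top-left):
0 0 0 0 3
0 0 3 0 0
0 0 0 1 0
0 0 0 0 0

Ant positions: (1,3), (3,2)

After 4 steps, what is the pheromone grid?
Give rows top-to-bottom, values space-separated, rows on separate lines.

After step 1: ants at (1,2),(2,2)
  0 0 0 0 2
  0 0 4 0 0
  0 0 1 0 0
  0 0 0 0 0
After step 2: ants at (2,2),(1,2)
  0 0 0 0 1
  0 0 5 0 0
  0 0 2 0 0
  0 0 0 0 0
After step 3: ants at (1,2),(2,2)
  0 0 0 0 0
  0 0 6 0 0
  0 0 3 0 0
  0 0 0 0 0
After step 4: ants at (2,2),(1,2)
  0 0 0 0 0
  0 0 7 0 0
  0 0 4 0 0
  0 0 0 0 0

0 0 0 0 0
0 0 7 0 0
0 0 4 0 0
0 0 0 0 0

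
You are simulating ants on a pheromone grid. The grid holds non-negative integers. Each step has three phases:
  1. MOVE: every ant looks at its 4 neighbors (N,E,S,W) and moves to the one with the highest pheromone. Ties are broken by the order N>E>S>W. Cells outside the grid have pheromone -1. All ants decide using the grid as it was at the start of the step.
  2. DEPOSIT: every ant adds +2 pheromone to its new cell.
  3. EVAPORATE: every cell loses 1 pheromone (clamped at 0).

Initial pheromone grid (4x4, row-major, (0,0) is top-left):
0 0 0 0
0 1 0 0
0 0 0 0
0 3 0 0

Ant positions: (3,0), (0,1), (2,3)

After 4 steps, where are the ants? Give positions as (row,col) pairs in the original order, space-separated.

Step 1: ant0:(3,0)->E->(3,1) | ant1:(0,1)->S->(1,1) | ant2:(2,3)->N->(1,3)
  grid max=4 at (3,1)
Step 2: ant0:(3,1)->N->(2,1) | ant1:(1,1)->N->(0,1) | ant2:(1,3)->N->(0,3)
  grid max=3 at (3,1)
Step 3: ant0:(2,1)->S->(3,1) | ant1:(0,1)->S->(1,1) | ant2:(0,3)->S->(1,3)
  grid max=4 at (3,1)
Step 4: ant0:(3,1)->N->(2,1) | ant1:(1,1)->N->(0,1) | ant2:(1,3)->N->(0,3)
  grid max=3 at (3,1)

(2,1) (0,1) (0,3)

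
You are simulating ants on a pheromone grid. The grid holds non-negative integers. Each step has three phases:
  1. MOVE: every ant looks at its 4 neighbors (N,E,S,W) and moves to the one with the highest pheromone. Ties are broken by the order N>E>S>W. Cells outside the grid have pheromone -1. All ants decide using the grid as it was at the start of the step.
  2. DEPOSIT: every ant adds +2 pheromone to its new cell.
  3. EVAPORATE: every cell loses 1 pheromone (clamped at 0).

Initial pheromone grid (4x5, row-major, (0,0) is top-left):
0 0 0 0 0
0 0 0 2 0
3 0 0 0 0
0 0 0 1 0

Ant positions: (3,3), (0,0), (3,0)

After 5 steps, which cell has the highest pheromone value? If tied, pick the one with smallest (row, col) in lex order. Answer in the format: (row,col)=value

Answer: (0,3)=5

Derivation:
Step 1: ant0:(3,3)->N->(2,3) | ant1:(0,0)->E->(0,1) | ant2:(3,0)->N->(2,0)
  grid max=4 at (2,0)
Step 2: ant0:(2,3)->N->(1,3) | ant1:(0,1)->E->(0,2) | ant2:(2,0)->N->(1,0)
  grid max=3 at (2,0)
Step 3: ant0:(1,3)->N->(0,3) | ant1:(0,2)->E->(0,3) | ant2:(1,0)->S->(2,0)
  grid max=4 at (2,0)
Step 4: ant0:(0,3)->S->(1,3) | ant1:(0,3)->S->(1,3) | ant2:(2,0)->N->(1,0)
  grid max=4 at (1,3)
Step 5: ant0:(1,3)->N->(0,3) | ant1:(1,3)->N->(0,3) | ant2:(1,0)->S->(2,0)
  grid max=5 at (0,3)
Final grid:
  0 0 0 5 0
  0 0 0 3 0
  4 0 0 0 0
  0 0 0 0 0
Max pheromone 5 at (0,3)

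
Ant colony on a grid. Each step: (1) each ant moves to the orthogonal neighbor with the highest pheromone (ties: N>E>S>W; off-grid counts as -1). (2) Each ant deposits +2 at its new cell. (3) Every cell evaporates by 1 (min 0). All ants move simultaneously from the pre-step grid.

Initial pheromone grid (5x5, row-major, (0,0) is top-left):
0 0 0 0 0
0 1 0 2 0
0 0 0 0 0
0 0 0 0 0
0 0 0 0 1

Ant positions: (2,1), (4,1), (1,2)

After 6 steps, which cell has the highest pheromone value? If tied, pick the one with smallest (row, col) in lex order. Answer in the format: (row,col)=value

Step 1: ant0:(2,1)->N->(1,1) | ant1:(4,1)->N->(3,1) | ant2:(1,2)->E->(1,3)
  grid max=3 at (1,3)
Step 2: ant0:(1,1)->N->(0,1) | ant1:(3,1)->N->(2,1) | ant2:(1,3)->N->(0,3)
  grid max=2 at (1,3)
Step 3: ant0:(0,1)->S->(1,1) | ant1:(2,1)->N->(1,1) | ant2:(0,3)->S->(1,3)
  grid max=4 at (1,1)
Step 4: ant0:(1,1)->N->(0,1) | ant1:(1,1)->N->(0,1) | ant2:(1,3)->N->(0,3)
  grid max=3 at (0,1)
Step 5: ant0:(0,1)->S->(1,1) | ant1:(0,1)->S->(1,1) | ant2:(0,3)->S->(1,3)
  grid max=6 at (1,1)
Step 6: ant0:(1,1)->N->(0,1) | ant1:(1,1)->N->(0,1) | ant2:(1,3)->N->(0,3)
  grid max=5 at (0,1)
Final grid:
  0 5 0 1 0
  0 5 0 2 0
  0 0 0 0 0
  0 0 0 0 0
  0 0 0 0 0
Max pheromone 5 at (0,1)

Answer: (0,1)=5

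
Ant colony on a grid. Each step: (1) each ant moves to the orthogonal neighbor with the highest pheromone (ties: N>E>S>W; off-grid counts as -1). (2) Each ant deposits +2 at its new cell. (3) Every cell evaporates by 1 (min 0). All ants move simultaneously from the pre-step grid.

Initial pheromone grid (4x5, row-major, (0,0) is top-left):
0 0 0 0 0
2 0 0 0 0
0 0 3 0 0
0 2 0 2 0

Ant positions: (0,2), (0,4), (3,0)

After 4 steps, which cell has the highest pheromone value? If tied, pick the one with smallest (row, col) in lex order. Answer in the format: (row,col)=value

Answer: (0,4)=5

Derivation:
Step 1: ant0:(0,2)->E->(0,3) | ant1:(0,4)->S->(1,4) | ant2:(3,0)->E->(3,1)
  grid max=3 at (3,1)
Step 2: ant0:(0,3)->E->(0,4) | ant1:(1,4)->N->(0,4) | ant2:(3,1)->N->(2,1)
  grid max=3 at (0,4)
Step 3: ant0:(0,4)->S->(1,4) | ant1:(0,4)->S->(1,4) | ant2:(2,1)->S->(3,1)
  grid max=3 at (1,4)
Step 4: ant0:(1,4)->N->(0,4) | ant1:(1,4)->N->(0,4) | ant2:(3,1)->N->(2,1)
  grid max=5 at (0,4)
Final grid:
  0 0 0 0 5
  0 0 0 0 2
  0 1 0 0 0
  0 2 0 0 0
Max pheromone 5 at (0,4)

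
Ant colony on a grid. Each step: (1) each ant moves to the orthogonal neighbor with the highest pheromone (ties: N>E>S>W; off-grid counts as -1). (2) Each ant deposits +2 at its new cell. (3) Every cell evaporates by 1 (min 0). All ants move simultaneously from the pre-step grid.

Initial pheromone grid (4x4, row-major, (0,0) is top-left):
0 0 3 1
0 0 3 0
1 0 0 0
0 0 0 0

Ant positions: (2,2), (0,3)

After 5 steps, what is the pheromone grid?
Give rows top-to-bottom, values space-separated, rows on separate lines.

After step 1: ants at (1,2),(0,2)
  0 0 4 0
  0 0 4 0
  0 0 0 0
  0 0 0 0
After step 2: ants at (0,2),(1,2)
  0 0 5 0
  0 0 5 0
  0 0 0 0
  0 0 0 0
After step 3: ants at (1,2),(0,2)
  0 0 6 0
  0 0 6 0
  0 0 0 0
  0 0 0 0
After step 4: ants at (0,2),(1,2)
  0 0 7 0
  0 0 7 0
  0 0 0 0
  0 0 0 0
After step 5: ants at (1,2),(0,2)
  0 0 8 0
  0 0 8 0
  0 0 0 0
  0 0 0 0

0 0 8 0
0 0 8 0
0 0 0 0
0 0 0 0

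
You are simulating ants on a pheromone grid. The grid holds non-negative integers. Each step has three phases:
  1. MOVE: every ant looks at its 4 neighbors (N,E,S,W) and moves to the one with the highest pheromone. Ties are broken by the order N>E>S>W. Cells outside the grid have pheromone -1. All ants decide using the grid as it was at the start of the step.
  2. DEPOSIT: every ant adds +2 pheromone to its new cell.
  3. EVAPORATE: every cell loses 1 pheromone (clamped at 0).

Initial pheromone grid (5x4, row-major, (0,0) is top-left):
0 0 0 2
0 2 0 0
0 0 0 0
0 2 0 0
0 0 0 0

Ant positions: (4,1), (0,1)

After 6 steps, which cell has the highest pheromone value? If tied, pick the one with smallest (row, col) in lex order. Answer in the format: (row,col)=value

Step 1: ant0:(4,1)->N->(3,1) | ant1:(0,1)->S->(1,1)
  grid max=3 at (1,1)
Step 2: ant0:(3,1)->N->(2,1) | ant1:(1,1)->N->(0,1)
  grid max=2 at (1,1)
Step 3: ant0:(2,1)->N->(1,1) | ant1:(0,1)->S->(1,1)
  grid max=5 at (1,1)
Step 4: ant0:(1,1)->N->(0,1) | ant1:(1,1)->N->(0,1)
  grid max=4 at (1,1)
Step 5: ant0:(0,1)->S->(1,1) | ant1:(0,1)->S->(1,1)
  grid max=7 at (1,1)
Step 6: ant0:(1,1)->N->(0,1) | ant1:(1,1)->N->(0,1)
  grid max=6 at (1,1)
Final grid:
  0 5 0 0
  0 6 0 0
  0 0 0 0
  0 0 0 0
  0 0 0 0
Max pheromone 6 at (1,1)

Answer: (1,1)=6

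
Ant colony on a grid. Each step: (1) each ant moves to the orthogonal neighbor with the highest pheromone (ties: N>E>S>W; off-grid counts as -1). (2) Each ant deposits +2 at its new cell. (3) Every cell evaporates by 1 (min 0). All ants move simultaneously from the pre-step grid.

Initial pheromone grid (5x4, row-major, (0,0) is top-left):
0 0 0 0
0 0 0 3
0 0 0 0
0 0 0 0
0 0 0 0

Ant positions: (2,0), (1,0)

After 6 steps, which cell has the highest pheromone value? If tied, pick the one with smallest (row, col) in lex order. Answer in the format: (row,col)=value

Answer: (0,0)=6

Derivation:
Step 1: ant0:(2,0)->N->(1,0) | ant1:(1,0)->N->(0,0)
  grid max=2 at (1,3)
Step 2: ant0:(1,0)->N->(0,0) | ant1:(0,0)->S->(1,0)
  grid max=2 at (0,0)
Step 3: ant0:(0,0)->S->(1,0) | ant1:(1,0)->N->(0,0)
  grid max=3 at (0,0)
Step 4: ant0:(1,0)->N->(0,0) | ant1:(0,0)->S->(1,0)
  grid max=4 at (0,0)
Step 5: ant0:(0,0)->S->(1,0) | ant1:(1,0)->N->(0,0)
  grid max=5 at (0,0)
Step 6: ant0:(1,0)->N->(0,0) | ant1:(0,0)->S->(1,0)
  grid max=6 at (0,0)
Final grid:
  6 0 0 0
  6 0 0 0
  0 0 0 0
  0 0 0 0
  0 0 0 0
Max pheromone 6 at (0,0)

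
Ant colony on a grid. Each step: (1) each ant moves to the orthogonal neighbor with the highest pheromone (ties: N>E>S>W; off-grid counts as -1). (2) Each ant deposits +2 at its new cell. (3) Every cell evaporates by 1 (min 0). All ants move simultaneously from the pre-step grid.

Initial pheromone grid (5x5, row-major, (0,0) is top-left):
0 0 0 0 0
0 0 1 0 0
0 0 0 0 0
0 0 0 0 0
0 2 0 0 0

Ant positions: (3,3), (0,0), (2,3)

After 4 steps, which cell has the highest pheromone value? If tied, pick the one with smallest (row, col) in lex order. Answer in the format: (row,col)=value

Step 1: ant0:(3,3)->N->(2,3) | ant1:(0,0)->E->(0,1) | ant2:(2,3)->N->(1,3)
  grid max=1 at (0,1)
Step 2: ant0:(2,3)->N->(1,3) | ant1:(0,1)->E->(0,2) | ant2:(1,3)->S->(2,3)
  grid max=2 at (1,3)
Step 3: ant0:(1,3)->S->(2,3) | ant1:(0,2)->E->(0,3) | ant2:(2,3)->N->(1,3)
  grid max=3 at (1,3)
Step 4: ant0:(2,3)->N->(1,3) | ant1:(0,3)->S->(1,3) | ant2:(1,3)->S->(2,3)
  grid max=6 at (1,3)
Final grid:
  0 0 0 0 0
  0 0 0 6 0
  0 0 0 4 0
  0 0 0 0 0
  0 0 0 0 0
Max pheromone 6 at (1,3)

Answer: (1,3)=6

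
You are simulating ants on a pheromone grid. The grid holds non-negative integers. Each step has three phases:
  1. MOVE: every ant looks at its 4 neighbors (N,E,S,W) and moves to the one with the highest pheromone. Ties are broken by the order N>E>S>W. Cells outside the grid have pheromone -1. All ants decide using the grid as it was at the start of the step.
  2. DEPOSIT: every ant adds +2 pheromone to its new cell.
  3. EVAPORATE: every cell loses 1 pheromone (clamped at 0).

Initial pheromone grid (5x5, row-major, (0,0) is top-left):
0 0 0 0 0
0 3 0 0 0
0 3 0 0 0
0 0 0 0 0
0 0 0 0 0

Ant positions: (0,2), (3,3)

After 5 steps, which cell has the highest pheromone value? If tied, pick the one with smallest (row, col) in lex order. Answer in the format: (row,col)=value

Answer: (1,4)=3

Derivation:
Step 1: ant0:(0,2)->E->(0,3) | ant1:(3,3)->N->(2,3)
  grid max=2 at (1,1)
Step 2: ant0:(0,3)->E->(0,4) | ant1:(2,3)->N->(1,3)
  grid max=1 at (0,4)
Step 3: ant0:(0,4)->S->(1,4) | ant1:(1,3)->N->(0,3)
  grid max=1 at (0,3)
Step 4: ant0:(1,4)->N->(0,4) | ant1:(0,3)->E->(0,4)
  grid max=3 at (0,4)
Step 5: ant0:(0,4)->S->(1,4) | ant1:(0,4)->S->(1,4)
  grid max=3 at (1,4)
Final grid:
  0 0 0 0 2
  0 0 0 0 3
  0 0 0 0 0
  0 0 0 0 0
  0 0 0 0 0
Max pheromone 3 at (1,4)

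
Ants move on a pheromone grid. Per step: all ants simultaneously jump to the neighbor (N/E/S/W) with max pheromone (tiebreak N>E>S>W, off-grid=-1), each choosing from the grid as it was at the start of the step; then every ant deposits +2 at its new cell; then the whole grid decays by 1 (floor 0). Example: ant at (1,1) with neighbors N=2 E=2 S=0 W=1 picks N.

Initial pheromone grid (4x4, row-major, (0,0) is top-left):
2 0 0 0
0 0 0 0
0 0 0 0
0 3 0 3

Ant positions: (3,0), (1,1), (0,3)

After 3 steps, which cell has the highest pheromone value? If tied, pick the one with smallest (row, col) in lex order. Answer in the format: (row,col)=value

Step 1: ant0:(3,0)->E->(3,1) | ant1:(1,1)->N->(0,1) | ant2:(0,3)->S->(1,3)
  grid max=4 at (3,1)
Step 2: ant0:(3,1)->N->(2,1) | ant1:(0,1)->W->(0,0) | ant2:(1,3)->N->(0,3)
  grid max=3 at (3,1)
Step 3: ant0:(2,1)->S->(3,1) | ant1:(0,0)->E->(0,1) | ant2:(0,3)->S->(1,3)
  grid max=4 at (3,1)
Final grid:
  1 1 0 0
  0 0 0 1
  0 0 0 0
  0 4 0 0
Max pheromone 4 at (3,1)

Answer: (3,1)=4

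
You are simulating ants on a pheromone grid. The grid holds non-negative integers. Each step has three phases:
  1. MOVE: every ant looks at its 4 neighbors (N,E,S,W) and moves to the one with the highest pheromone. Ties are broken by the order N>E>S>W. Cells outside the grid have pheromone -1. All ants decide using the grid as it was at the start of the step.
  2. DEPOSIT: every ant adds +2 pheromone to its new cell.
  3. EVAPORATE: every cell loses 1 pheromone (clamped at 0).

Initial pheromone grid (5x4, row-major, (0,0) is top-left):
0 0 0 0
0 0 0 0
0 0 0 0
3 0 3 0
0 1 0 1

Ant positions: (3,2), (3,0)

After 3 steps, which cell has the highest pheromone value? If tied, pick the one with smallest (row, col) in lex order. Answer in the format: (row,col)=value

Step 1: ant0:(3,2)->N->(2,2) | ant1:(3,0)->N->(2,0)
  grid max=2 at (3,0)
Step 2: ant0:(2,2)->S->(3,2) | ant1:(2,0)->S->(3,0)
  grid max=3 at (3,0)
Step 3: ant0:(3,2)->N->(2,2) | ant1:(3,0)->N->(2,0)
  grid max=2 at (3,0)
Final grid:
  0 0 0 0
  0 0 0 0
  1 0 1 0
  2 0 2 0
  0 0 0 0
Max pheromone 2 at (3,0)

Answer: (3,0)=2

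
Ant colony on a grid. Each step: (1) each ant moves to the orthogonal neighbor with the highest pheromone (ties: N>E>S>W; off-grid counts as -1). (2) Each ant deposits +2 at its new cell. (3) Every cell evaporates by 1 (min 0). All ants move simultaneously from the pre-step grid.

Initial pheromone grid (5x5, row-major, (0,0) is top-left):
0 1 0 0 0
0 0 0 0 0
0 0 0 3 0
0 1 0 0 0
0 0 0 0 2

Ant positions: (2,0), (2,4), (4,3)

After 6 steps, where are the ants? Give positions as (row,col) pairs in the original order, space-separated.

Step 1: ant0:(2,0)->N->(1,0) | ant1:(2,4)->W->(2,3) | ant2:(4,3)->E->(4,4)
  grid max=4 at (2,3)
Step 2: ant0:(1,0)->N->(0,0) | ant1:(2,3)->N->(1,3) | ant2:(4,4)->N->(3,4)
  grid max=3 at (2,3)
Step 3: ant0:(0,0)->E->(0,1) | ant1:(1,3)->S->(2,3) | ant2:(3,4)->S->(4,4)
  grid max=4 at (2,3)
Step 4: ant0:(0,1)->E->(0,2) | ant1:(2,3)->N->(1,3) | ant2:(4,4)->N->(3,4)
  grid max=3 at (2,3)
Step 5: ant0:(0,2)->E->(0,3) | ant1:(1,3)->S->(2,3) | ant2:(3,4)->S->(4,4)
  grid max=4 at (2,3)
Step 6: ant0:(0,3)->E->(0,4) | ant1:(2,3)->N->(1,3) | ant2:(4,4)->N->(3,4)
  grid max=3 at (2,3)

(0,4) (1,3) (3,4)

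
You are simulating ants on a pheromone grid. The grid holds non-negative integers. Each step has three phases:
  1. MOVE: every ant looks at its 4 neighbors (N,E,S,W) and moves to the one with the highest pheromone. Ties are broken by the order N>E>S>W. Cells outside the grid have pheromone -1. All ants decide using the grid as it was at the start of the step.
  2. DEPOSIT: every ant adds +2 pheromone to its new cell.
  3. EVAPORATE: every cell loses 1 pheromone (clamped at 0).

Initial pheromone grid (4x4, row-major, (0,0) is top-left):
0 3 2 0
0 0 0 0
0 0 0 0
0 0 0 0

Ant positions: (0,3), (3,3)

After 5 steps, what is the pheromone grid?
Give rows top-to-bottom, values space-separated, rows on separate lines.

After step 1: ants at (0,2),(2,3)
  0 2 3 0
  0 0 0 0
  0 0 0 1
  0 0 0 0
After step 2: ants at (0,1),(1,3)
  0 3 2 0
  0 0 0 1
  0 0 0 0
  0 0 0 0
After step 3: ants at (0,2),(0,3)
  0 2 3 1
  0 0 0 0
  0 0 0 0
  0 0 0 0
After step 4: ants at (0,1),(0,2)
  0 3 4 0
  0 0 0 0
  0 0 0 0
  0 0 0 0
After step 5: ants at (0,2),(0,1)
  0 4 5 0
  0 0 0 0
  0 0 0 0
  0 0 0 0

0 4 5 0
0 0 0 0
0 0 0 0
0 0 0 0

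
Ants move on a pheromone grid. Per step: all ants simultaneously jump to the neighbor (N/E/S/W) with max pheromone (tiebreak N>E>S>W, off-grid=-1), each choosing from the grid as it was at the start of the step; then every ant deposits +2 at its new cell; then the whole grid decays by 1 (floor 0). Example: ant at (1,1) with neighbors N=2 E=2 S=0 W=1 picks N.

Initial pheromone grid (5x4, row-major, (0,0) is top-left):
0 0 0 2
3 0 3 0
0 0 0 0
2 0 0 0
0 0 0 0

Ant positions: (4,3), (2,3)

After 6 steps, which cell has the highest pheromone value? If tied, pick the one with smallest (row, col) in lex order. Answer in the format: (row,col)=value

Answer: (1,2)=7

Derivation:
Step 1: ant0:(4,3)->N->(3,3) | ant1:(2,3)->N->(1,3)
  grid max=2 at (1,0)
Step 2: ant0:(3,3)->N->(2,3) | ant1:(1,3)->W->(1,2)
  grid max=3 at (1,2)
Step 3: ant0:(2,3)->N->(1,3) | ant1:(1,2)->N->(0,2)
  grid max=2 at (1,2)
Step 4: ant0:(1,3)->W->(1,2) | ant1:(0,2)->S->(1,2)
  grid max=5 at (1,2)
Step 5: ant0:(1,2)->N->(0,2) | ant1:(1,2)->N->(0,2)
  grid max=4 at (1,2)
Step 6: ant0:(0,2)->S->(1,2) | ant1:(0,2)->S->(1,2)
  grid max=7 at (1,2)
Final grid:
  0 0 2 0
  0 0 7 0
  0 0 0 0
  0 0 0 0
  0 0 0 0
Max pheromone 7 at (1,2)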